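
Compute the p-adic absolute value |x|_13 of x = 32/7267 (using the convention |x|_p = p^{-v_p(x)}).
|32/7267|_13 = 169

Step 1 — compute v_13(x) by factoring powers of 13 out of the numerator and denominator: v_13(32/7267) = -2. Step 2 — apply |x|_p = p^{-v_p(x)} = 13^{2} = 169.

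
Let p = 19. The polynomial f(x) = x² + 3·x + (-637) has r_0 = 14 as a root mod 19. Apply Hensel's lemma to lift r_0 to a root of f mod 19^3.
r_2 = 5011 (mod 6859)

Hensel: r_{i+1} = r_i − f(r_i)·(f′(r_i))^{-1} mod 19^{i+2}, f′(x) = 2x + 3. Iterate:
  r_0 = 14 (mod 19)
  r_1 = 318 (mod 361)
  r_2 = 5011 (mod 6859)
Final: r = 5011 satisfies f(r) ≡ 0 mod 19^3.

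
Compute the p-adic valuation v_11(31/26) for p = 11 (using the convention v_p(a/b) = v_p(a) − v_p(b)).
v_11(31/26) = 0

Factor powers of 11 from the numerator and denominator of the reduced fraction: 31 = 11^0 · 31 and 26 = 11^0 · 26. Apply v_p(a/b) = v_p(a) − v_p(b): v_11(31/26) = 0 − 0 = 0.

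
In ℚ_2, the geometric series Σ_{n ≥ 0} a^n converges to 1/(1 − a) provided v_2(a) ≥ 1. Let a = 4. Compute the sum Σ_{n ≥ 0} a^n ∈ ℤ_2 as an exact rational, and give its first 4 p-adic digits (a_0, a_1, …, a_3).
Σ a^n = 1/(1 − a) = -1/3;  first 4 digits = (1, 0, 1, 0)

v_2(a) = 2 ≥ 1, so the series converges in ℤ_2 to 1/(1 − a) = 1/(1 − 4) = -1/3. Expand this rational in ℤ_2: compute digits iteratively via d_i = x_i mod 2, x_{i+1} = (x_i − d_i)/2. The first 4 digits are (1, 0, 1, 0).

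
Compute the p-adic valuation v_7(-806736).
v_7(-806736) = 5

v_7(n) is the largest exponent k such that 7^k divides n. Factor out: -806736 = -7^5 · 48. (Sign doesn't affect v_p.) So v_7(-806736) = 5.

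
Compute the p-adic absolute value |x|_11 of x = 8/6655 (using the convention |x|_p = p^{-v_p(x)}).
|8/6655|_11 = 1331

Step 1 — compute v_11(x) by factoring powers of 11 out of the numerator and denominator: v_11(8/6655) = -3. Step 2 — apply |x|_p = p^{-v_p(x)} = 11^{3} = 1331.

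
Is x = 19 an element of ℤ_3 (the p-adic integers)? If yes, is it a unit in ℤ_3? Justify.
x ∈ ℤ_3^× (unit); v_3(x) = 0

ℤ_3 = {x ∈ ℚ_3 : v_3(x) ≥ 0} and ℤ_3^× = {x ∈ ℤ_3 : v_3(x) = 0}. Here v_3(19) = v_3(num) − v_3(den) = 0; compare against these criteria.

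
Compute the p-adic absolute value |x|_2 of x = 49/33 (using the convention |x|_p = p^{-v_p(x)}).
|49/33|_2 = 1

Step 1 — compute v_2(x) by factoring powers of 2 out of the numerator and denominator: v_2(49/33) = 0. Step 2 — apply |x|_p = p^{-v_p(x)} = 2^{0} = 1.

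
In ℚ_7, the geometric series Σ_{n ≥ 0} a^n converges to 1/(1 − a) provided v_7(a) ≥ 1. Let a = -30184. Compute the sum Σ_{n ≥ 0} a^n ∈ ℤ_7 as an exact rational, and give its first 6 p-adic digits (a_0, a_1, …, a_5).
Σ a^n = 1/(1 − a) = 1/30185;  first 6 digits = (1, 0, 0, 3, 1, 5)

v_7(a) = 3 ≥ 1, so the series converges in ℤ_7 to 1/(1 − a) = 1/(1 − (-30184)) = 1/30185. Expand this rational in ℤ_7: compute digits iteratively via d_i = x_i mod 7, x_{i+1} = (x_i − d_i)/7. The first 6 digits are (1, 0, 0, 3, 1, 5).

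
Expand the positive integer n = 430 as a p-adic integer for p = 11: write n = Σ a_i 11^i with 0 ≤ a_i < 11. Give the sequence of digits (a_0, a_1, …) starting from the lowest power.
(a_0, a_1, …) = (1, 6, 3)

Repeated division by 11 gives the digits low-to-high: 430 = 1 + 6·11^1 + 3·11^2. Digit sequence: (1, 6, 3).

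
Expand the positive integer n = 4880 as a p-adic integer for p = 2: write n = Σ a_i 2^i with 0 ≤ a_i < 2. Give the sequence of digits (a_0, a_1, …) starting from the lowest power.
(a_0, a_1, …) = (0, 0, 0, 0, 1, 0, 0, 0, 1, 1, 0, 0, 1)

Repeated division by 2 gives the digits low-to-high: 4880 = 1·2^4 + 1·2^8 + 1·2^9 + 1·2^12. Digit sequence: (0, 0, 0, 0, 1, 0, 0, 0, 1, 1, 0, 0, 1).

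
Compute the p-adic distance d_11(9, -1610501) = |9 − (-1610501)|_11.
d_11(9, -1610501) = 1/161051

Step 1 — x − y = 9 − (-1610501) = 1610510. Step 2 — v_11(1610510) = 5 (factor: 1610510 = (11^5 · 10); the sign does not affect v_p). Step 3 — |x − y|_11 = 11^{-5} = 1/161051.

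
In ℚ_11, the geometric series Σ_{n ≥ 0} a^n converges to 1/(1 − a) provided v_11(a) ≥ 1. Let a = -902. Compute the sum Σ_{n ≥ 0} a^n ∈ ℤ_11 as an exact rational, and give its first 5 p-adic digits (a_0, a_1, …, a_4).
Σ a^n = 1/(1 − a) = 1/903;  first 5 digits = (1, 6, 6, 1, 1)

v_11(a) = 1 ≥ 1, so the series converges in ℤ_11 to 1/(1 − a) = 1/(1 − (-902)) = 1/903. Expand this rational in ℤ_11: compute digits iteratively via d_i = x_i mod 11, x_{i+1} = (x_i − d_i)/11. The first 5 digits are (1, 6, 6, 1, 1).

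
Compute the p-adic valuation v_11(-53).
v_11(-53) = 0

v_11(n) is the largest exponent k such that 11^k divides n. Factor out: -53 = -11^0 · 53. (Sign doesn't affect v_p.) So v_11(-53) = 0.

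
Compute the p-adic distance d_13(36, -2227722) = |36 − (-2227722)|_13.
d_13(36, -2227722) = 1/371293

Step 1 — x − y = 36 − (-2227722) = 2227758. Step 2 — v_13(2227758) = 5 (factor: 2227758 = (13^5 · 6); the sign does not affect v_p). Step 3 — |x − y|_13 = 13^{-5} = 1/371293.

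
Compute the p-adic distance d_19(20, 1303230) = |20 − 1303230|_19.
d_19(20, 1303230) = 1/130321

Step 1 — x − y = 20 − 1303230 = -1303210. Step 2 — v_19(-1303210) = 4 (factor: -1303210 = −(19^4 · 10); the sign does not affect v_p). Step 3 — |x − y|_19 = 19^{-4} = 1/130321.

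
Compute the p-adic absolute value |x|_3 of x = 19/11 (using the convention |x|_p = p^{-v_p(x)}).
|19/11|_3 = 1

Step 1 — compute v_3(x) by factoring powers of 3 out of the numerator and denominator: v_3(19/11) = 0. Step 2 — apply |x|_p = p^{-v_p(x)} = 3^{0} = 1.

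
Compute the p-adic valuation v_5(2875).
v_5(2875) = 3

v_5(n) is the largest exponent k such that 5^k divides n. Factor out: 2875 = 5^3 · 23. (Sign doesn't affect v_p.) So v_5(2875) = 3.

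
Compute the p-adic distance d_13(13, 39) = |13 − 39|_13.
d_13(13, 39) = 1/13

Step 1 — x − y = 13 − 39 = -26. Step 2 — v_13(-26) = 1 (factor: -26 = −(13^1 · 2); the sign does not affect v_p). Step 3 — |x − y|_13 = 13^{-1} = 1/13.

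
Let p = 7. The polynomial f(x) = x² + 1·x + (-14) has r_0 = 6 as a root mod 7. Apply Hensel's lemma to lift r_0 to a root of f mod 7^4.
r_3 = 1896 (mod 2401)

Hensel: r_{i+1} = r_i − f(r_i)·(f′(r_i))^{-1} mod 7^{i+2}, f′(x) = 2x + 1. Iterate:
  r_0 = 6 (mod 7)
  r_1 = 34 (mod 49)
  r_2 = 181 (mod 343)
  r_3 = 1896 (mod 2401)
Final: r = 1896 satisfies f(r) ≡ 0 mod 7^4.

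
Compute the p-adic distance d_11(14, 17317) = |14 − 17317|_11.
d_11(14, 17317) = 1/1331

Step 1 — x − y = 14 − 17317 = -17303. Step 2 — v_11(-17303) = 3 (factor: -17303 = −(11^3 · 13); the sign does not affect v_p). Step 3 — |x − y|_11 = 11^{-3} = 1/1331.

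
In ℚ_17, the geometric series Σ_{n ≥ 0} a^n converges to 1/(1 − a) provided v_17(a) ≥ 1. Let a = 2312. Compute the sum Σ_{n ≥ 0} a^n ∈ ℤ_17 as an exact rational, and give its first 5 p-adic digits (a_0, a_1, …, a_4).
Σ a^n = 1/(1 − a) = -1/2311;  first 5 digits = (1, 0, 8, 0, 13)

v_17(a) = 2 ≥ 1, so the series converges in ℤ_17 to 1/(1 − a) = 1/(1 − 2312) = -1/2311. Expand this rational in ℤ_17: compute digits iteratively via d_i = x_i mod 17, x_{i+1} = (x_i − d_i)/17. The first 5 digits are (1, 0, 8, 0, 13).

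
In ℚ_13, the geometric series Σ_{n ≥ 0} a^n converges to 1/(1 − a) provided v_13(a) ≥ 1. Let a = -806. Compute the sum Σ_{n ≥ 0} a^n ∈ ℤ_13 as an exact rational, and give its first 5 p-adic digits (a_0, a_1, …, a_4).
Σ a^n = 1/(1 − a) = 1/807;  first 5 digits = (1, 3, 4, 10, 9)

v_13(a) = 1 ≥ 1, so the series converges in ℤ_13 to 1/(1 − a) = 1/(1 − (-806)) = 1/807. Expand this rational in ℤ_13: compute digits iteratively via d_i = x_i mod 13, x_{i+1} = (x_i − d_i)/13. The first 5 digits are (1, 3, 4, 10, 9).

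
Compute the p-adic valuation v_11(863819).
v_11(863819) = 4

v_11(n) is the largest exponent k such that 11^k divides n. Factor out: 863819 = 11^4 · 59. (Sign doesn't affect v_p.) So v_11(863819) = 4.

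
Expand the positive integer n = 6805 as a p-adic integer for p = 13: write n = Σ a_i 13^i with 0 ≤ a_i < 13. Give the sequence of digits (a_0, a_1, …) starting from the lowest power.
(a_0, a_1, …) = (6, 3, 1, 3)

Repeated division by 13 gives the digits low-to-high: 6805 = 6 + 3·13^1 + 1·13^2 + 3·13^3. Digit sequence: (6, 3, 1, 3).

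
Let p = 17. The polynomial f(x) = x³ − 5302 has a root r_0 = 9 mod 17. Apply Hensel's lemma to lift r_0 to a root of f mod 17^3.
r_2 = 808 (mod 4913)

Hensel: r_{i+1} = r_i − f(r_i)/f′(r_i) mod 17^{i+2}, where f′(x) = 3x². Iterate:
  r_0 = 9 (mod 17)
  r_1 = 230 (mod 289)
  r_2 = 808 (mod 4913)
Final: r = 808 with f(r) ≡ 0 mod 17^3.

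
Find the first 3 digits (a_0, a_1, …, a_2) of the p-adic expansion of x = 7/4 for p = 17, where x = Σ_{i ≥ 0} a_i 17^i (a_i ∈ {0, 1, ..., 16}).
(a_0, …, a_2) = (6, 4, 4)

v_17(7/4) = 0 (numerator and denominator both coprime to 17), so x ∈ ℤ_17^×. Compute digits iteratively via a_i = x_i mod 17, x_{i+1} = (x_i − a_i)/17, with x_0 = x:
  x_0 = 7/4;  a_0 = 6;  x_1 = (x_0 − 6)/17 = -1/4
  x_1 = -1/4;  a_1 = 4;  x_2 = (x_1 − 4)/17 = -1/4
  x_2 = -1/4;  a_2 = 4;  x_3 = (x_2 − 4)/17 = -1/4
Digits: (6, 4, 4).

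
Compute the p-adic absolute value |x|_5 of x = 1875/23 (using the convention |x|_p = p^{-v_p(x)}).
|1875/23|_5 = 1/625

Step 1 — compute v_5(x) by factoring powers of 5 out of the numerator and denominator: v_5(1875/23) = 4. Step 2 — apply |x|_p = p^{-v_p(x)} = 5^{-4} = 1/625.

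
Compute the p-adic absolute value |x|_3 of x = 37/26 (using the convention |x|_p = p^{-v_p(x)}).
|37/26|_3 = 1

Step 1 — compute v_3(x) by factoring powers of 3 out of the numerator and denominator: v_3(37/26) = 0. Step 2 — apply |x|_p = p^{-v_p(x)} = 3^{0} = 1.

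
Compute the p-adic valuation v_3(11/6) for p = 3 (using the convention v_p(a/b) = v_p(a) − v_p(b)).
v_3(11/6) = -1

Factor powers of 3 from the numerator and denominator of the reduced fraction: 11 = 3^0 · 11 and 6 = 3^1 · 2. Apply v_p(a/b) = v_p(a) − v_p(b): v_3(11/6) = 0 − 1 = -1.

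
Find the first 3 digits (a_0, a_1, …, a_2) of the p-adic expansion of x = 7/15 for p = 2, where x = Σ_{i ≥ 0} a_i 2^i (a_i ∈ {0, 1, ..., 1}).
(a_0, …, a_2) = (1, 0, 0)

v_2(7/15) = 0 (numerator and denominator both coprime to 2), so x ∈ ℤ_2^×. Compute digits iteratively via a_i = x_i mod 2, x_{i+1} = (x_i − a_i)/2, with x_0 = x:
  x_0 = 7/15;  a_0 = 1;  x_1 = (x_0 − 1)/2 = -4/15
  x_1 = -4/15;  a_1 = 0;  x_2 = (x_1 − 0)/2 = -2/15
  x_2 = -2/15;  a_2 = 0;  x_3 = (x_2 − 0)/2 = -1/15
Digits: (1, 0, 0).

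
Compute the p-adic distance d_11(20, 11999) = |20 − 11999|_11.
d_11(20, 11999) = 1/1331

Step 1 — x − y = 20 − 11999 = -11979. Step 2 — v_11(-11979) = 3 (factor: -11979 = −(11^3 · 9); the sign does not affect v_p). Step 3 — |x − y|_11 = 11^{-3} = 1/1331.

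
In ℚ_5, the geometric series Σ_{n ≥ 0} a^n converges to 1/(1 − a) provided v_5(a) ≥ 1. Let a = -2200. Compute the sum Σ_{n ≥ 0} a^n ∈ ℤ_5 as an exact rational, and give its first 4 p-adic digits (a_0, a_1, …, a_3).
Σ a^n = 1/(1 − a) = 1/2201;  first 4 digits = (1, 0, 2, 2)

v_5(a) = 2 ≥ 1, so the series converges in ℤ_5 to 1/(1 − a) = 1/(1 − (-2200)) = 1/2201. Expand this rational in ℤ_5: compute digits iteratively via d_i = x_i mod 5, x_{i+1} = (x_i − d_i)/5. The first 4 digits are (1, 0, 2, 2).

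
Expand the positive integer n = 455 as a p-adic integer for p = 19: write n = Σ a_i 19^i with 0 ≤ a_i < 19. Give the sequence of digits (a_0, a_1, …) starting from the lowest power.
(a_0, a_1, …) = (18, 4, 1)

Repeated division by 19 gives the digits low-to-high: 455 = 18 + 4·19^1 + 1·19^2. Digit sequence: (18, 4, 1).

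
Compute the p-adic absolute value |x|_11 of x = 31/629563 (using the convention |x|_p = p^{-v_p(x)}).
|31/629563|_11 = 14641

Step 1 — compute v_11(x) by factoring powers of 11 out of the numerator and denominator: v_11(31/629563) = -4. Step 2 — apply |x|_p = p^{-v_p(x)} = 11^{4} = 14641.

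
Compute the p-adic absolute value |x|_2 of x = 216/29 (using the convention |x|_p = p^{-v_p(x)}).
|216/29|_2 = 1/8

Step 1 — compute v_2(x) by factoring powers of 2 out of the numerator and denominator: v_2(216/29) = 3. Step 2 — apply |x|_p = p^{-v_p(x)} = 2^{-3} = 1/8.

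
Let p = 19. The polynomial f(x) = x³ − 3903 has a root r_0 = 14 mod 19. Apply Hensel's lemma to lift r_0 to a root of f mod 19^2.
r_1 = 299 (mod 361)

Hensel: r_{i+1} = r_i − f(r_i)/f′(r_i) mod 19^{i+2}, where f′(x) = 3x². Iterate:
  r_0 = 14 (mod 19)
  r_1 = 299 (mod 361)
Final: r = 299 with f(r) ≡ 0 mod 19^2.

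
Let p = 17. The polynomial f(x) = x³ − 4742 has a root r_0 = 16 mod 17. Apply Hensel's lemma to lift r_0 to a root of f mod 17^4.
r_3 = 39728 (mod 83521)

Hensel: r_{i+1} = r_i − f(r_i)/f′(r_i) mod 17^{i+2}, where f′(x) = 3x². Iterate:
  r_0 = 16 (mod 17)
  r_1 = 135 (mod 289)
  r_2 = 424 (mod 4913)
  r_3 = 39728 (mod 83521)
Final: r = 39728 with f(r) ≡ 0 mod 17^4.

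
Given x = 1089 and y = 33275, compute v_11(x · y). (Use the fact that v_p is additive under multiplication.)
v_11(36236475) = 5

v_p(x) = 2 (factor: 1089 = 11^2 · 9); v_p(y) = 3 (factor: 33275 = 11^3 · 25). Additivity: v_p(xy) = v_p(x) + v_p(y) = 2 + 3 = 5. (Direct check: xy = 36236475 = 11^5 · (225).)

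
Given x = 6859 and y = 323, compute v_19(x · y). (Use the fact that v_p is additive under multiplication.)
v_19(2215457) = 4

v_p(x) = 3 (factor: 6859 = 19^3 · 1); v_p(y) = 1 (factor: 323 = 19^1 · 17). Additivity: v_p(xy) = v_p(x) + v_p(y) = 3 + 1 = 4. (Direct check: xy = 2215457 = 19^4 · (17).)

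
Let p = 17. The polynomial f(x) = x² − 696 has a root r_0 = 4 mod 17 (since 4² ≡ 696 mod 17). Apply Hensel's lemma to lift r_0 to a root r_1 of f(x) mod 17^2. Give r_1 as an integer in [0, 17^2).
r_1 = 89 (mod 289)

Hensel's recurrence: r_{i+1} = r_i − f(r_i)·(f′(r_i))^{-1} mod 17^{i+2}, with f′(x) = 2x. Iterate:
  r_0 = 4 (mod 17)
  r_1 = 89 (mod 289)
Final: r_1 = 89, and one checks f(r_1) ≡ 0 mod 17^2.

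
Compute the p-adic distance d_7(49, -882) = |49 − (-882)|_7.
d_7(49, -882) = 1/49

Step 1 — x − y = 49 − (-882) = 931. Step 2 — v_7(931) = 2 (factor: 931 = (7^2 · 19); the sign does not affect v_p). Step 3 — |x − y|_7 = 7^{-2} = 1/49.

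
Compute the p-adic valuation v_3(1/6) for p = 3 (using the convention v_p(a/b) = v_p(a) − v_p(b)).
v_3(1/6) = -1

Factor powers of 3 from the numerator and denominator of the reduced fraction: 1 = 3^0 · 1 and 6 = 3^1 · 2. Apply v_p(a/b) = v_p(a) − v_p(b): v_3(1/6) = 0 − 1 = -1.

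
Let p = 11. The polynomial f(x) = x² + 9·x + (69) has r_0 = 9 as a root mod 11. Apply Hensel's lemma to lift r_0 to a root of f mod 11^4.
r_3 = 6884 (mod 14641)

Hensel: r_{i+1} = r_i − f(r_i)·(f′(r_i))^{-1} mod 11^{i+2}, f′(x) = 2x + 9. Iterate:
  r_0 = 9 (mod 11)
  r_1 = 108 (mod 121)
  r_2 = 229 (mod 1331)
  r_3 = 6884 (mod 14641)
Final: r = 6884 satisfies f(r) ≡ 0 mod 11^4.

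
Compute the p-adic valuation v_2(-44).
v_2(-44) = 2

v_2(n) is the largest exponent k such that 2^k divides n. Factor out: -44 = -2^2 · 11. (Sign doesn't affect v_p.) So v_2(-44) = 2.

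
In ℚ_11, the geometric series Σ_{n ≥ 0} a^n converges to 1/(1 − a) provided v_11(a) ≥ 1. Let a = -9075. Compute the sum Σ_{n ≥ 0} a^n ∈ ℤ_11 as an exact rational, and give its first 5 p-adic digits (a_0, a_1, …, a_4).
Σ a^n = 1/(1 − a) = 1/9076;  first 5 digits = (1, 0, 2, 4, 3)

v_11(a) = 2 ≥ 1, so the series converges in ℤ_11 to 1/(1 − a) = 1/(1 − (-9075)) = 1/9076. Expand this rational in ℤ_11: compute digits iteratively via d_i = x_i mod 11, x_{i+1} = (x_i − d_i)/11. The first 5 digits are (1, 0, 2, 4, 3).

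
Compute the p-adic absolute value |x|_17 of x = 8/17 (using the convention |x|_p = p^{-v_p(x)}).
|8/17|_17 = 17

Step 1 — compute v_17(x) by factoring powers of 17 out of the numerator and denominator: v_17(8/17) = -1. Step 2 — apply |x|_p = p^{-v_p(x)} = 17^{1} = 17.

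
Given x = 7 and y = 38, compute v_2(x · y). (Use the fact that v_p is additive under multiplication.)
v_2(266) = 1

v_p(x) = 0 (factor: 7 = 2^0 · 7); v_p(y) = 1 (factor: 38 = 2^1 · 19). Additivity: v_p(xy) = v_p(x) + v_p(y) = 0 + 1 = 1. (Direct check: xy = 266 = 2^1 · (133).)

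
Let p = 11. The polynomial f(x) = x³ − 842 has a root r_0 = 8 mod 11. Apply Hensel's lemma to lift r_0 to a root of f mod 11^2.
r_1 = 74 (mod 121)

Hensel: r_{i+1} = r_i − f(r_i)/f′(r_i) mod 11^{i+2}, where f′(x) = 3x². Iterate:
  r_0 = 8 (mod 11)
  r_1 = 74 (mod 121)
Final: r = 74 with f(r) ≡ 0 mod 11^2.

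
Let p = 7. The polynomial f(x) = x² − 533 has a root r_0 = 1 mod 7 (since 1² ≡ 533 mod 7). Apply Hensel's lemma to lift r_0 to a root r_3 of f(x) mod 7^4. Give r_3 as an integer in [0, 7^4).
r_3 = 1933 (mod 2401)

Hensel's recurrence: r_{i+1} = r_i − f(r_i)·(f′(r_i))^{-1} mod 7^{i+2}, with f′(x) = 2x. Iterate:
  r_0 = 1 (mod 7)
  r_1 = 22 (mod 49)
  r_2 = 218 (mod 343)
  r_3 = 1933 (mod 2401)
Final: r_3 = 1933, and one checks f(r_3) ≡ 0 mod 7^4.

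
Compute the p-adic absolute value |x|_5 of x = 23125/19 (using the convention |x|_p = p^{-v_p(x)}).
|23125/19|_5 = 1/625

Step 1 — compute v_5(x) by factoring powers of 5 out of the numerator and denominator: v_5(23125/19) = 4. Step 2 — apply |x|_p = p^{-v_p(x)} = 5^{-4} = 1/625.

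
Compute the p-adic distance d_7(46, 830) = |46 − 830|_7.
d_7(46, 830) = 1/49

Step 1 — x − y = 46 − 830 = -784. Step 2 — v_7(-784) = 2 (factor: -784 = −(7^2 · 16); the sign does not affect v_p). Step 3 — |x − y|_7 = 7^{-2} = 1/49.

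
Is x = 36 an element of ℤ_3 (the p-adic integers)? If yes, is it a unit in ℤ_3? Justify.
x ∈ ℤ_3 but not a unit; v_3(x) = 2 > 0

ℤ_3 = {x ∈ ℚ_3 : v_3(x) ≥ 0} and ℤ_3^× = {x ∈ ℤ_3 : v_3(x) = 0}. Here v_3(36) = v_3(num) − v_3(den) = 2; compare against these criteria.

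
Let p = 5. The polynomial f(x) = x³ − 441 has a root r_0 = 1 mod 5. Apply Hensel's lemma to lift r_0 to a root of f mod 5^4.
r_3 = 581 (mod 625)

Hensel: r_{i+1} = r_i − f(r_i)/f′(r_i) mod 5^{i+2}, where f′(x) = 3x². Iterate:
  r_0 = 1 (mod 5)
  r_1 = 6 (mod 25)
  r_2 = 81 (mod 125)
  r_3 = 581 (mod 625)
Final: r = 581 with f(r) ≡ 0 mod 5^4.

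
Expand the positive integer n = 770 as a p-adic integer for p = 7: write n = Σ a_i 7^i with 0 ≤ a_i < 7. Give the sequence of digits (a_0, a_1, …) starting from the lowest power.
(a_0, a_1, …) = (0, 5, 1, 2)

Repeated division by 7 gives the digits low-to-high: 770 = 5·7^1 + 1·7^2 + 2·7^3. Digit sequence: (0, 5, 1, 2).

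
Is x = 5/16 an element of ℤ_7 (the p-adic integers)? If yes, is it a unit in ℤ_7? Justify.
x ∈ ℤ_7^× (unit); v_7(x) = 0

ℤ_7 = {x ∈ ℚ_7 : v_7(x) ≥ 0} and ℤ_7^× = {x ∈ ℤ_7 : v_7(x) = 0}. Here v_7(5/16) = v_7(num) − v_7(den) = 0; compare against these criteria.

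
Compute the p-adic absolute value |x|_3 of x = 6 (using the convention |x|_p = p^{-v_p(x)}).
|6|_3 = 1/3

Step 1 — compute v_3(x) by factoring powers of 3 out of the numerator and denominator: v_3(6) = 1. Step 2 — apply |x|_p = p^{-v_p(x)} = 3^{-1} = 1/3.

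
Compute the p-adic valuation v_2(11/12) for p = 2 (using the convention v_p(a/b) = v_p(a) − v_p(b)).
v_2(11/12) = -2

Factor powers of 2 from the numerator and denominator of the reduced fraction: 11 = 2^0 · 11 and 12 = 2^2 · 3. Apply v_p(a/b) = v_p(a) − v_p(b): v_2(11/12) = 0 − 2 = -2.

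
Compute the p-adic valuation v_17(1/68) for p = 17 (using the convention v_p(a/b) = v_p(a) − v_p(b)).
v_17(1/68) = -1

Factor powers of 17 from the numerator and denominator of the reduced fraction: 1 = 17^0 · 1 and 68 = 17^1 · 4. Apply v_p(a/b) = v_p(a) − v_p(b): v_17(1/68) = 0 − 1 = -1.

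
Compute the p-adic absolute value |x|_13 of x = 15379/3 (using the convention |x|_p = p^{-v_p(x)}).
|15379/3|_13 = 1/2197

Step 1 — compute v_13(x) by factoring powers of 13 out of the numerator and denominator: v_13(15379/3) = 3. Step 2 — apply |x|_p = p^{-v_p(x)} = 13^{-3} = 1/2197.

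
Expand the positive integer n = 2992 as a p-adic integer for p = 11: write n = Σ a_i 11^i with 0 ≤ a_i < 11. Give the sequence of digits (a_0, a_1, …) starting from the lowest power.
(a_0, a_1, …) = (0, 8, 2, 2)

Repeated division by 11 gives the digits low-to-high: 2992 = 8·11^1 + 2·11^2 + 2·11^3. Digit sequence: (0, 8, 2, 2).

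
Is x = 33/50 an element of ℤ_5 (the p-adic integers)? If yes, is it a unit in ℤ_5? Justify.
x ∉ ℤ_5 (v_5(x) = -2 < 0)

ℤ_5 = {x ∈ ℚ_5 : v_5(x) ≥ 0} and ℤ_5^× = {x ∈ ℤ_5 : v_5(x) = 0}. Here v_5(33/50) = v_5(num) − v_5(den) = -2; compare against these criteria.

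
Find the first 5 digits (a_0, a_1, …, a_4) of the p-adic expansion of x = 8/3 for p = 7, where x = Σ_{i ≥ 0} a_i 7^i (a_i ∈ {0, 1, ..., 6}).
(a_0, …, a_4) = (5, 2, 2, 2, 2)

v_7(8/3) = 0 (numerator and denominator both coprime to 7), so x ∈ ℤ_7^×. Compute digits iteratively via a_i = x_i mod 7, x_{i+1} = (x_i − a_i)/7, with x_0 = x:
  x_0 = 8/3;  a_0 = 5;  x_1 = (x_0 − 5)/7 = -1/3
  x_1 = -1/3;  a_1 = 2;  x_2 = (x_1 − 2)/7 = -1/3
  x_2 = -1/3;  a_2 = 2;  x_3 = (x_2 − 2)/7 = -1/3
  x_3 = -1/3;  a_3 = 2;  x_4 = (x_3 − 2)/7 = -1/3
  x_4 = -1/3;  a_4 = 2;  x_5 = (x_4 − 2)/7 = -1/3
Digits: (5, 2, 2, 2, 2).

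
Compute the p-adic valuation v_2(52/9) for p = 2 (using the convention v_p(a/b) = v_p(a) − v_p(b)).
v_2(52/9) = 2

Factor powers of 2 from the numerator and denominator of the reduced fraction: 52 = 2^2 · 13 and 9 = 2^0 · 9. Apply v_p(a/b) = v_p(a) − v_p(b): v_2(52/9) = 2 − 0 = 2.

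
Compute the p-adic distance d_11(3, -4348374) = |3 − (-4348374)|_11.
d_11(3, -4348374) = 1/161051

Step 1 — x − y = 3 − (-4348374) = 4348377. Step 2 — v_11(4348377) = 5 (factor: 4348377 = (11^5 · 27); the sign does not affect v_p). Step 3 — |x − y|_11 = 11^{-5} = 1/161051.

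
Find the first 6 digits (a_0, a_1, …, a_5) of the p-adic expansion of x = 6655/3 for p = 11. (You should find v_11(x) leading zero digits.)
(a_0, …, a_5) = (0, 0, 0, 9, 3, 7)

v_11(6655/3) = 3, so a_0 = ... = a_2 = 0. Factor out: x = 11^3 · u with u = 5/3 a unit in ℤ_11. Expand u iteratively via a_{v+i} = u_i mod 11, u_{i+1} = (u_i − a_{v+i})/11:
  u_0 = 5/3;  a_3 = 9;  u_1 = (u_0 − 9)/11 = -2/3
  u_1 = -2/3;  a_4 = 3;  u_2 = (u_1 − 3)/11 = -1/3
  u_2 = -1/3;  a_5 = 7;  u_3 = (u_2 − 7)/11 = -2/3
Digits: (0, 0, 0, 9, 3, 7).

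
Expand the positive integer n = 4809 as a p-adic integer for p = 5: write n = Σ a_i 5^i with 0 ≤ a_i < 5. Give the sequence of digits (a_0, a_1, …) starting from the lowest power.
(a_0, a_1, …) = (4, 1, 2, 3, 2, 1)

Repeated division by 5 gives the digits low-to-high: 4809 = 4 + 1·5^1 + 2·5^2 + 3·5^3 + 2·5^4 + 1·5^5. Digit sequence: (4, 1, 2, 3, 2, 1).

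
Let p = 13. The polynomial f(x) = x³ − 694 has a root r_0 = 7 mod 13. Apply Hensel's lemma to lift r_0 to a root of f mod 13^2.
r_1 = 137 (mod 169)

Hensel: r_{i+1} = r_i − f(r_i)/f′(r_i) mod 13^{i+2}, where f′(x) = 3x². Iterate:
  r_0 = 7 (mod 13)
  r_1 = 137 (mod 169)
Final: r = 137 with f(r) ≡ 0 mod 13^2.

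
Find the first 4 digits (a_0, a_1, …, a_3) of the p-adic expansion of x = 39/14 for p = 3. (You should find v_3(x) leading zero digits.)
(a_0, …, a_3) = (0, 2, 2, 2)

v_3(39/14) = 1, so a_0 = ... = a_0 = 0. Factor out: x = 3^1 · u with u = 13/14 a unit in ℤ_3. Expand u iteratively via a_{v+i} = u_i mod 3, u_{i+1} = (u_i − a_{v+i})/3:
  u_0 = 13/14;  a_1 = 2;  u_1 = (u_0 − 2)/3 = -5/14
  u_1 = -5/14;  a_2 = 2;  u_2 = (u_1 − 2)/3 = -11/14
  u_2 = -11/14;  a_3 = 2;  u_3 = (u_2 − 2)/3 = -13/14
Digits: (0, 2, 2, 2).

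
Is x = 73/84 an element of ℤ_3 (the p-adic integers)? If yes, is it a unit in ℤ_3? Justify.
x ∉ ℤ_3 (v_3(x) = -1 < 0)

ℤ_3 = {x ∈ ℚ_3 : v_3(x) ≥ 0} and ℤ_3^× = {x ∈ ℤ_3 : v_3(x) = 0}. Here v_3(73/84) = v_3(num) − v_3(den) = -1; compare against these criteria.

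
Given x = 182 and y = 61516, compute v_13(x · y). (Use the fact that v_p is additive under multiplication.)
v_13(11195912) = 4

v_p(x) = 1 (factor: 182 = 13^1 · 14); v_p(y) = 3 (factor: 61516 = 13^3 · 28). Additivity: v_p(xy) = v_p(x) + v_p(y) = 1 + 3 = 4. (Direct check: xy = 11195912 = 13^4 · (392).)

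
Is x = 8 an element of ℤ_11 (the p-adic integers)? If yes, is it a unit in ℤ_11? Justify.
x ∈ ℤ_11^× (unit); v_11(x) = 0

ℤ_11 = {x ∈ ℚ_11 : v_11(x) ≥ 0} and ℤ_11^× = {x ∈ ℤ_11 : v_11(x) = 0}. Here v_11(8) = v_11(num) − v_11(den) = 0; compare against these criteria.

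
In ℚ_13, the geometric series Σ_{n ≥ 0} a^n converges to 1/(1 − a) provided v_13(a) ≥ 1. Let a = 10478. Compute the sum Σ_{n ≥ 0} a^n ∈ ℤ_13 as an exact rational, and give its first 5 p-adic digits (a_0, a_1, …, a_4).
Σ a^n = 1/(1 − a) = -1/10477;  first 5 digits = (1, 0, 10, 4, 9)

v_13(a) = 2 ≥ 1, so the series converges in ℤ_13 to 1/(1 − a) = 1/(1 − 10478) = -1/10477. Expand this rational in ℤ_13: compute digits iteratively via d_i = x_i mod 13, x_{i+1} = (x_i − d_i)/13. The first 5 digits are (1, 0, 10, 4, 9).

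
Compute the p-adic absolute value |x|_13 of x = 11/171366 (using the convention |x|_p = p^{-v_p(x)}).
|11/171366|_13 = 28561

Step 1 — compute v_13(x) by factoring powers of 13 out of the numerator and denominator: v_13(11/171366) = -4. Step 2 — apply |x|_p = p^{-v_p(x)} = 13^{4} = 28561.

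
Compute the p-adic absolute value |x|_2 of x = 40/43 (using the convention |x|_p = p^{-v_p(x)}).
|40/43|_2 = 1/8

Step 1 — compute v_2(x) by factoring powers of 2 out of the numerator and denominator: v_2(40/43) = 3. Step 2 — apply |x|_p = p^{-v_p(x)} = 2^{-3} = 1/8.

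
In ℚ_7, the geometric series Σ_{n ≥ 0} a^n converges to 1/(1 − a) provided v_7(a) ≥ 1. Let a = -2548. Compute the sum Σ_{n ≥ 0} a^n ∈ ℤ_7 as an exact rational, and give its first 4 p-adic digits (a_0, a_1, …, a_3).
Σ a^n = 1/(1 − a) = 1/2549;  first 4 digits = (1, 0, 4, 6)

v_7(a) = 2 ≥ 1, so the series converges in ℤ_7 to 1/(1 − a) = 1/(1 − (-2548)) = 1/2549. Expand this rational in ℤ_7: compute digits iteratively via d_i = x_i mod 7, x_{i+1} = (x_i − d_i)/7. The first 4 digits are (1, 0, 4, 6).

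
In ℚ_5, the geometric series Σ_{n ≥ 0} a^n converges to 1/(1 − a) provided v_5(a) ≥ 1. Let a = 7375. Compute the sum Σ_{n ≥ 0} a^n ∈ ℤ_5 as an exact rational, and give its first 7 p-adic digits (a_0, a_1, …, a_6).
Σ a^n = 1/(1 − a) = -1/7374;  first 7 digits = (1, 0, 0, 4, 1, 2, 1)

v_5(a) = 3 ≥ 1, so the series converges in ℤ_5 to 1/(1 − a) = 1/(1 − 7375) = -1/7374. Expand this rational in ℤ_5: compute digits iteratively via d_i = x_i mod 5, x_{i+1} = (x_i − d_i)/5. The first 7 digits are (1, 0, 0, 4, 1, 2, 1).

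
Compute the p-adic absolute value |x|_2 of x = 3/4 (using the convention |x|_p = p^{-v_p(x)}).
|3/4|_2 = 4

Step 1 — compute v_2(x) by factoring powers of 2 out of the numerator and denominator: v_2(3/4) = -2. Step 2 — apply |x|_p = p^{-v_p(x)} = 2^{2} = 4.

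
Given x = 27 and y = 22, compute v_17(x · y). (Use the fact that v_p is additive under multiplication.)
v_17(594) = 0

v_p(x) = 0 (factor: 27 = 17^0 · 27); v_p(y) = 0 (factor: 22 = 17^0 · 22). Additivity: v_p(xy) = v_p(x) + v_p(y) = 0 + 0 = 0. (Direct check: xy = 594 = 17^0 · (594).)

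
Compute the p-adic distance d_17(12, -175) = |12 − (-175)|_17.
d_17(12, -175) = 1/17

Step 1 — x − y = 12 − (-175) = 187. Step 2 — v_17(187) = 1 (factor: 187 = (17^1 · 11); the sign does not affect v_p). Step 3 — |x − y|_17 = 17^{-1} = 1/17.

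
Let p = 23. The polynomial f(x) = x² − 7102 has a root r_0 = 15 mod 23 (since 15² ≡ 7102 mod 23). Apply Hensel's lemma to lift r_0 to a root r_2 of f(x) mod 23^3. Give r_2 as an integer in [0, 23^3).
r_2 = 7950 (mod 12167)

Hensel's recurrence: r_{i+1} = r_i − f(r_i)·(f′(r_i))^{-1} mod 23^{i+2}, with f′(x) = 2x. Iterate:
  r_0 = 15 (mod 23)
  r_1 = 15 (mod 529)
  r_2 = 7950 (mod 12167)
Final: r_2 = 7950, and one checks f(r_2) ≡ 0 mod 23^3.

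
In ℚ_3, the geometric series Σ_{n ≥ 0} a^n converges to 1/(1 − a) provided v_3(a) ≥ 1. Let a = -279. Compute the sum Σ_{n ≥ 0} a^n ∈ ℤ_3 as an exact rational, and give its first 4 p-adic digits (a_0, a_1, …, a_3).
Σ a^n = 1/(1 − a) = 1/280;  first 4 digits = (1, 0, 2, 1)

v_3(a) = 2 ≥ 1, so the series converges in ℤ_3 to 1/(1 − a) = 1/(1 − (-279)) = 1/280. Expand this rational in ℤ_3: compute digits iteratively via d_i = x_i mod 3, x_{i+1} = (x_i − d_i)/3. The first 4 digits are (1, 0, 2, 1).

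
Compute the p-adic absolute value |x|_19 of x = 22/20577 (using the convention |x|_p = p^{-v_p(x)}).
|22/20577|_19 = 6859

Step 1 — compute v_19(x) by factoring powers of 19 out of the numerator and denominator: v_19(22/20577) = -3. Step 2 — apply |x|_p = p^{-v_p(x)} = 19^{3} = 6859.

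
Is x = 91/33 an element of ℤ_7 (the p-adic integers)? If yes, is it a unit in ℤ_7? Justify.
x ∈ ℤ_7 but not a unit; v_7(x) = 1 > 0

ℤ_7 = {x ∈ ℚ_7 : v_7(x) ≥ 0} and ℤ_7^× = {x ∈ ℤ_7 : v_7(x) = 0}. Here v_7(91/33) = v_7(num) − v_7(den) = 1; compare against these criteria.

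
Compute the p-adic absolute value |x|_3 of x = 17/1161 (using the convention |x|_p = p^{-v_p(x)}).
|17/1161|_3 = 27

Step 1 — compute v_3(x) by factoring powers of 3 out of the numerator and denominator: v_3(17/1161) = -3. Step 2 — apply |x|_p = p^{-v_p(x)} = 3^{3} = 27.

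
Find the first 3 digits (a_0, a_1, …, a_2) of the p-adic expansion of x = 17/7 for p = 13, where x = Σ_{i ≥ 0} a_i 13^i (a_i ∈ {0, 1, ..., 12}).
(a_0, …, a_2) = (8, 7, 5)

v_13(17/7) = 0 (numerator and denominator both coprime to 13), so x ∈ ℤ_13^×. Compute digits iteratively via a_i = x_i mod 13, x_{i+1} = (x_i − a_i)/13, with x_0 = x:
  x_0 = 17/7;  a_0 = 8;  x_1 = (x_0 − 8)/13 = -3/7
  x_1 = -3/7;  a_1 = 7;  x_2 = (x_1 − 7)/13 = -4/7
  x_2 = -4/7;  a_2 = 5;  x_3 = (x_2 − 5)/13 = -3/7
Digits: (8, 7, 5).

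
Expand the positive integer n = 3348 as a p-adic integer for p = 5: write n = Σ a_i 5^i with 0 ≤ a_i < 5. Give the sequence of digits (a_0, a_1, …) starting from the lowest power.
(a_0, a_1, …) = (3, 4, 3, 1, 0, 1)

Repeated division by 5 gives the digits low-to-high: 3348 = 3 + 4·5^1 + 3·5^2 + 1·5^3 + 1·5^5. Digit sequence: (3, 4, 3, 1, 0, 1).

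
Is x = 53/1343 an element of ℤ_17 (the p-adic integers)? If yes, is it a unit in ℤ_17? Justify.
x ∉ ℤ_17 (v_17(x) = -1 < 0)

ℤ_17 = {x ∈ ℚ_17 : v_17(x) ≥ 0} and ℤ_17^× = {x ∈ ℤ_17 : v_17(x) = 0}. Here v_17(53/1343) = v_17(num) − v_17(den) = -1; compare against these criteria.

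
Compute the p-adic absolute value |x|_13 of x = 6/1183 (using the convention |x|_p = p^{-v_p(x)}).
|6/1183|_13 = 169

Step 1 — compute v_13(x) by factoring powers of 13 out of the numerator and denominator: v_13(6/1183) = -2. Step 2 — apply |x|_p = p^{-v_p(x)} = 13^{2} = 169.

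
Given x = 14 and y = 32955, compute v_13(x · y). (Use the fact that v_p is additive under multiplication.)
v_13(461370) = 3

v_p(x) = 0 (factor: 14 = 13^0 · 14); v_p(y) = 3 (factor: 32955 = 13^3 · 15). Additivity: v_p(xy) = v_p(x) + v_p(y) = 0 + 3 = 3. (Direct check: xy = 461370 = 13^3 · (210).)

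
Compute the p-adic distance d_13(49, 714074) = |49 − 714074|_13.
d_13(49, 714074) = 1/28561

Step 1 — x − y = 49 − 714074 = -714025. Step 2 — v_13(-714025) = 4 (factor: -714025 = −(13^4 · 25); the sign does not affect v_p). Step 3 — |x − y|_13 = 13^{-4} = 1/28561.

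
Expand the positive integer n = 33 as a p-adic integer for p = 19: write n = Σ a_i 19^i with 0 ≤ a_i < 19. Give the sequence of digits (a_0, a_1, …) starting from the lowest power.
(a_0, a_1, …) = (14, 1)

Repeated division by 19 gives the digits low-to-high: 33 = 14 + 1·19^1. Digit sequence: (14, 1).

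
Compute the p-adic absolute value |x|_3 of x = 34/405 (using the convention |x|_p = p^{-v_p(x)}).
|34/405|_3 = 81

Step 1 — compute v_3(x) by factoring powers of 3 out of the numerator and denominator: v_3(34/405) = -4. Step 2 — apply |x|_p = p^{-v_p(x)} = 3^{4} = 81.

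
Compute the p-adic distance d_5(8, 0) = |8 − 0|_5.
d_5(8, 0) = 1

Step 1 — x − y = 8 − 0 = 8. Step 2 — v_5(8) = 0 (factor: 8 = (5^0 · 8); the sign does not affect v_p). Step 3 — |x − y|_5 = 5^{0} = 1.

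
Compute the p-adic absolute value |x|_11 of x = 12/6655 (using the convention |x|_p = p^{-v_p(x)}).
|12/6655|_11 = 1331

Step 1 — compute v_11(x) by factoring powers of 11 out of the numerator and denominator: v_11(12/6655) = -3. Step 2 — apply |x|_p = p^{-v_p(x)} = 11^{3} = 1331.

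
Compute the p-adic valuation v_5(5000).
v_5(5000) = 4

v_5(n) is the largest exponent k such that 5^k divides n. Factor out: 5000 = 5^4 · 8. (Sign doesn't affect v_p.) So v_5(5000) = 4.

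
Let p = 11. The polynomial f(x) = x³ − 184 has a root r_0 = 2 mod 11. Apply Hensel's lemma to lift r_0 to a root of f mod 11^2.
r_1 = 57 (mod 121)

Hensel: r_{i+1} = r_i − f(r_i)/f′(r_i) mod 11^{i+2}, where f′(x) = 3x². Iterate:
  r_0 = 2 (mod 11)
  r_1 = 57 (mod 121)
Final: r = 57 with f(r) ≡ 0 mod 11^2.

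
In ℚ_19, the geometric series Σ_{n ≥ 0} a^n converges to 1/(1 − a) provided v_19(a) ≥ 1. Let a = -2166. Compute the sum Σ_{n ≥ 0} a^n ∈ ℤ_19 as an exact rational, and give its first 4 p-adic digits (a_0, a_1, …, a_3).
Σ a^n = 1/(1 − a) = 1/2167;  first 4 digits = (1, 0, 13, 18)

v_19(a) = 2 ≥ 1, so the series converges in ℤ_19 to 1/(1 − a) = 1/(1 − (-2166)) = 1/2167. Expand this rational in ℤ_19: compute digits iteratively via d_i = x_i mod 19, x_{i+1} = (x_i − d_i)/19. The first 4 digits are (1, 0, 13, 18).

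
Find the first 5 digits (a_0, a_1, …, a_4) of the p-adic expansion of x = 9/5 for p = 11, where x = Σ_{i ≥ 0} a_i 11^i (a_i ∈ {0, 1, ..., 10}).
(a_0, …, a_4) = (4, 2, 2, 2, 2)

v_11(9/5) = 0 (numerator and denominator both coprime to 11), so x ∈ ℤ_11^×. Compute digits iteratively via a_i = x_i mod 11, x_{i+1} = (x_i − a_i)/11, with x_0 = x:
  x_0 = 9/5;  a_0 = 4;  x_1 = (x_0 − 4)/11 = -1/5
  x_1 = -1/5;  a_1 = 2;  x_2 = (x_1 − 2)/11 = -1/5
  x_2 = -1/5;  a_2 = 2;  x_3 = (x_2 − 2)/11 = -1/5
  x_3 = -1/5;  a_3 = 2;  x_4 = (x_3 − 2)/11 = -1/5
  x_4 = -1/5;  a_4 = 2;  x_5 = (x_4 − 2)/11 = -1/5
Digits: (4, 2, 2, 2, 2).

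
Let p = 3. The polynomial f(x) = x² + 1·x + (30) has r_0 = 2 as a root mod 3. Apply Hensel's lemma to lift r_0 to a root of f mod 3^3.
r_2 = 11 (mod 27)

Hensel: r_{i+1} = r_i − f(r_i)·(f′(r_i))^{-1} mod 3^{i+2}, f′(x) = 2x + 1. Iterate:
  r_0 = 2 (mod 3)
  r_1 = 2 (mod 9)
  r_2 = 11 (mod 27)
Final: r = 11 satisfies f(r) ≡ 0 mod 3^3.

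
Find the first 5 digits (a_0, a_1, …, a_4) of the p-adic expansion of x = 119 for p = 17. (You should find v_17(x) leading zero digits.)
(a_0, …, a_4) = (0, 7, 0, 0, 0)

v_17(119) = 1, so a_0 = ... = a_0 = 0. Factor out: x = 17^1 · u with u = 7 a unit in ℤ_17. Expand u iteratively via a_{v+i} = u_i mod 17, u_{i+1} = (u_i − a_{v+i})/17:
  u_0 = 7;  a_1 = 7;  u_1 = (u_0 − 7)/17 = 0
  u_1 = 0;  a_2 = 0;  u_2 = (u_1 − 0)/17 = 0
  u_2 = 0;  a_3 = 0;  u_3 = (u_2 − 0)/17 = 0
  u_3 = 0;  a_4 = 0;  u_4 = (u_3 − 0)/17 = 0
Digits: (0, 7, 0, 0, 0).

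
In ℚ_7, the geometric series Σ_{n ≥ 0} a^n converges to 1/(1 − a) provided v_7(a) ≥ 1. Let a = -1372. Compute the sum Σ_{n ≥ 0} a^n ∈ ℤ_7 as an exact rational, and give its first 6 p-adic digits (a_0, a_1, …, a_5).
Σ a^n = 1/(1 − a) = 1/1373;  first 6 digits = (1, 0, 0, 3, 6, 6)

v_7(a) = 3 ≥ 1, so the series converges in ℤ_7 to 1/(1 − a) = 1/(1 − (-1372)) = 1/1373. Expand this rational in ℤ_7: compute digits iteratively via d_i = x_i mod 7, x_{i+1} = (x_i − d_i)/7. The first 6 digits are (1, 0, 0, 3, 6, 6).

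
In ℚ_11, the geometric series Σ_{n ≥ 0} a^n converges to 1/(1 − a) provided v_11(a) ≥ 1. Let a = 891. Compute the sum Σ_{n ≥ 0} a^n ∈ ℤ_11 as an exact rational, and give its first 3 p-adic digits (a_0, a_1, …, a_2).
Σ a^n = 1/(1 − a) = -1/890;  first 3 digits = (1, 4, 1)

v_11(a) = 1 ≥ 1, so the series converges in ℤ_11 to 1/(1 − a) = 1/(1 − 891) = -1/890. Expand this rational in ℤ_11: compute digits iteratively via d_i = x_i mod 11, x_{i+1} = (x_i − d_i)/11. The first 3 digits are (1, 4, 1).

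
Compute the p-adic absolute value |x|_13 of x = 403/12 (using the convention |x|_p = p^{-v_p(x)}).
|403/12|_13 = 1/13

Step 1 — compute v_13(x) by factoring powers of 13 out of the numerator and denominator: v_13(403/12) = 1. Step 2 — apply |x|_p = p^{-v_p(x)} = 13^{-1} = 1/13.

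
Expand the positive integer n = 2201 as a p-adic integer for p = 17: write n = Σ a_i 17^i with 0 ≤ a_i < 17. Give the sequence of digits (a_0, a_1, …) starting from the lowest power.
(a_0, a_1, …) = (8, 10, 7)

Repeated division by 17 gives the digits low-to-high: 2201 = 8 + 10·17^1 + 7·17^2. Digit sequence: (8, 10, 7).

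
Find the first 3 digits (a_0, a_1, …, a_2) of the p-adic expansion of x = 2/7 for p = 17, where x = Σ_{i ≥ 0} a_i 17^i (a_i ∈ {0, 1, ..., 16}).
(a_0, …, a_2) = (10, 14, 4)

v_17(2/7) = 0 (numerator and denominator both coprime to 17), so x ∈ ℤ_17^×. Compute digits iteratively via a_i = x_i mod 17, x_{i+1} = (x_i − a_i)/17, with x_0 = x:
  x_0 = 2/7;  a_0 = 10;  x_1 = (x_0 − 10)/17 = -4/7
  x_1 = -4/7;  a_1 = 14;  x_2 = (x_1 − 14)/17 = -6/7
  x_2 = -6/7;  a_2 = 4;  x_3 = (x_2 − 4)/17 = -2/7
Digits: (10, 14, 4).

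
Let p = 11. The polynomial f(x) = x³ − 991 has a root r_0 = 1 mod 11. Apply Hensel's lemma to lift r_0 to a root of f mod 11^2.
r_1 = 89 (mod 121)

Hensel: r_{i+1} = r_i − f(r_i)/f′(r_i) mod 11^{i+2}, where f′(x) = 3x². Iterate:
  r_0 = 1 (mod 11)
  r_1 = 89 (mod 121)
Final: r = 89 with f(r) ≡ 0 mod 11^2.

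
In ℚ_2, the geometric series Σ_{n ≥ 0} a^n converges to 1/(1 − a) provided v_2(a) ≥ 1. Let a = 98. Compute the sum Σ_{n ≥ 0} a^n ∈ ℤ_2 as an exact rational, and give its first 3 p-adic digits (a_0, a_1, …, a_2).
Σ a^n = 1/(1 − a) = -1/97;  first 3 digits = (1, 1, 1)

v_2(a) = 1 ≥ 1, so the series converges in ℤ_2 to 1/(1 − a) = 1/(1 − 98) = -1/97. Expand this rational in ℤ_2: compute digits iteratively via d_i = x_i mod 2, x_{i+1} = (x_i − d_i)/2. The first 3 digits are (1, 1, 1).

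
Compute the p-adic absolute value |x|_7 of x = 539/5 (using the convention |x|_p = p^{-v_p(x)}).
|539/5|_7 = 1/49

Step 1 — compute v_7(x) by factoring powers of 7 out of the numerator and denominator: v_7(539/5) = 2. Step 2 — apply |x|_p = p^{-v_p(x)} = 7^{-2} = 1/49.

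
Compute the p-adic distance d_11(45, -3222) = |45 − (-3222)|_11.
d_11(45, -3222) = 1/121

Step 1 — x − y = 45 − (-3222) = 3267. Step 2 — v_11(3267) = 2 (factor: 3267 = (11^2 · 27); the sign does not affect v_p). Step 3 — |x − y|_11 = 11^{-2} = 1/121.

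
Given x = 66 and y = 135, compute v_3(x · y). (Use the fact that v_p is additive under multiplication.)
v_3(8910) = 4

v_p(x) = 1 (factor: 66 = 3^1 · 22); v_p(y) = 3 (factor: 135 = 3^3 · 5). Additivity: v_p(xy) = v_p(x) + v_p(y) = 1 + 3 = 4. (Direct check: xy = 8910 = 3^4 · (110).)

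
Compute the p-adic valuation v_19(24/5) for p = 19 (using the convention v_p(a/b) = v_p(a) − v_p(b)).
v_19(24/5) = 0

Factor powers of 19 from the numerator and denominator of the reduced fraction: 24 = 19^0 · 24 and 5 = 19^0 · 5. Apply v_p(a/b) = v_p(a) − v_p(b): v_19(24/5) = 0 − 0 = 0.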